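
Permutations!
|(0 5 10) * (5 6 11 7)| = |(0 6 11 7 5 10)| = 6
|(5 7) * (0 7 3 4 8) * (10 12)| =|(0 7 5 3 4 8)(10 12)| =6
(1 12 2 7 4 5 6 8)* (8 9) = [0, 12, 7, 3, 5, 6, 9, 4, 1, 8, 10, 11, 2] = (1 12 2 7 4 5 6 9 8)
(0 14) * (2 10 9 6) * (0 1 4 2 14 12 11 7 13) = (0 12 11 7 13)(1 4 2 10 9 6 14) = [12, 4, 10, 3, 2, 5, 14, 13, 8, 6, 9, 7, 11, 0, 1]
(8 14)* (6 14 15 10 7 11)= (6 14 8 15 10 7 11)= [0, 1, 2, 3, 4, 5, 14, 11, 15, 9, 7, 6, 12, 13, 8, 10]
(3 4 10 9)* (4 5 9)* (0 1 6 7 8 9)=(0 1 6 7 8 9 3 5)(4 10)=[1, 6, 2, 5, 10, 0, 7, 8, 9, 3, 4]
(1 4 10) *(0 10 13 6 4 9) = [10, 9, 2, 3, 13, 5, 4, 7, 8, 0, 1, 11, 12, 6] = (0 10 1 9)(4 13 6)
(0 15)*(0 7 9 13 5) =(0 15 7 9 13 5) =[15, 1, 2, 3, 4, 0, 6, 9, 8, 13, 10, 11, 12, 5, 14, 7]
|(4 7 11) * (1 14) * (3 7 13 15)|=6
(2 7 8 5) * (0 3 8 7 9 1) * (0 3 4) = [4, 3, 9, 8, 0, 2, 6, 7, 5, 1] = (0 4)(1 3 8 5 2 9)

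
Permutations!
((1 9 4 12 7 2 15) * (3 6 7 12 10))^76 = ((1 9 4 10 3 6 7 2 15))^76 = (1 3 15 10 2 4 7 9 6)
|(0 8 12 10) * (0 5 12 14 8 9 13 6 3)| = |(0 9 13 6 3)(5 12 10)(8 14)| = 30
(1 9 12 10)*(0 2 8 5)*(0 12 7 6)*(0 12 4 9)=(0 2 8 5 4 9 7 6 12 10 1)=[2, 0, 8, 3, 9, 4, 12, 6, 5, 7, 1, 11, 10]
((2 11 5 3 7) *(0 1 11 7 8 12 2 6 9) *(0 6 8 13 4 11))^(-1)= (0 1)(2 12 8 7)(3 5 11 4 13)(6 9)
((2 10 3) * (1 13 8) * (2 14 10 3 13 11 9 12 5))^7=(1 14 12 8 3 9 13 2 11 10 5)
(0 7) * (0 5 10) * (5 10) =(0 7 10) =[7, 1, 2, 3, 4, 5, 6, 10, 8, 9, 0]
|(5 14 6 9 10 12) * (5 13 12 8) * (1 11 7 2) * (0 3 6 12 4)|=|(0 3 6 9 10 8 5 14 12 13 4)(1 11 7 2)|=44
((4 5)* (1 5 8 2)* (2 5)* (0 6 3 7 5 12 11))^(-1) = ((0 6 3 7 5 4 8 12 11)(1 2))^(-1) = (0 11 12 8 4 5 7 3 6)(1 2)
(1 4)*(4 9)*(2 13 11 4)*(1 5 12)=(1 9 2 13 11 4 5 12)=[0, 9, 13, 3, 5, 12, 6, 7, 8, 2, 10, 4, 1, 11]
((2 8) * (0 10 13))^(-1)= (0 13 10)(2 8)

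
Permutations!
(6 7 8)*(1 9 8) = [0, 9, 2, 3, 4, 5, 7, 1, 6, 8] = (1 9 8 6 7)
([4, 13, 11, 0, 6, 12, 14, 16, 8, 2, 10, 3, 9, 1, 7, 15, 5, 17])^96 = [0, 1, 2, 3, 4, 5, 6, 7, 8, 9, 10, 11, 12, 13, 14, 15, 16, 17]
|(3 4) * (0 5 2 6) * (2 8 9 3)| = 8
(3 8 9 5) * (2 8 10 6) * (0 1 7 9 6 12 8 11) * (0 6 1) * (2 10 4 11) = [0, 7, 2, 4, 11, 3, 10, 9, 1, 5, 12, 6, 8] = (1 7 9 5 3 4 11 6 10 12 8)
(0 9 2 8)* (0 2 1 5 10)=(0 9 1 5 10)(2 8)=[9, 5, 8, 3, 4, 10, 6, 7, 2, 1, 0]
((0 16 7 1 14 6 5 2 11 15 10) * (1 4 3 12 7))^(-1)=((0 16 1 14 6 5 2 11 15 10)(3 12 7 4))^(-1)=(0 10 15 11 2 5 6 14 1 16)(3 4 7 12)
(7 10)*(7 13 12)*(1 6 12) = (1 6 12 7 10 13) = [0, 6, 2, 3, 4, 5, 12, 10, 8, 9, 13, 11, 7, 1]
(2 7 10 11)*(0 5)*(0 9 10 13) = (0 5 9 10 11 2 7 13) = [5, 1, 7, 3, 4, 9, 6, 13, 8, 10, 11, 2, 12, 0]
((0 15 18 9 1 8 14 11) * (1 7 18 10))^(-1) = (0 11 14 8 1 10 15)(7 9 18)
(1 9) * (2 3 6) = [0, 9, 3, 6, 4, 5, 2, 7, 8, 1] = (1 9)(2 3 6)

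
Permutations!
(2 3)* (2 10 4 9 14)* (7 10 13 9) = (2 3 13 9 14)(4 7 10) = [0, 1, 3, 13, 7, 5, 6, 10, 8, 14, 4, 11, 12, 9, 2]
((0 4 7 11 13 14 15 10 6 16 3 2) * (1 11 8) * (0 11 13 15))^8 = ((0 4 7 8 1 13 14)(2 11 15 10 6 16 3))^8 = (0 4 7 8 1 13 14)(2 11 15 10 6 16 3)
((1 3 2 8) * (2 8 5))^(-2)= ((1 3 8)(2 5))^(-2)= (1 3 8)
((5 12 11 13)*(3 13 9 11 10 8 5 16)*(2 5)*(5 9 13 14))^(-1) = ((2 9 11 13 16 3 14 5 12 10 8))^(-1) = (2 8 10 12 5 14 3 16 13 11 9)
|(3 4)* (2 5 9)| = 6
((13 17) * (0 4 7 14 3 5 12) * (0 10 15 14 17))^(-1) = ((0 4 7 17 13)(3 5 12 10 15 14))^(-1) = (0 13 17 7 4)(3 14 15 10 12 5)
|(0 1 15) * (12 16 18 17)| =|(0 1 15)(12 16 18 17)| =12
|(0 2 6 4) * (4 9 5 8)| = 7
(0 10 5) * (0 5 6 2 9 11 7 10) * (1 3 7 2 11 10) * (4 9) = (1 3 7)(2 4 9 10 6 11) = [0, 3, 4, 7, 9, 5, 11, 1, 8, 10, 6, 2]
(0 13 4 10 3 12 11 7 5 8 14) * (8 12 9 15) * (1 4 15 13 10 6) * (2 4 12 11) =[10, 12, 4, 9, 6, 11, 1, 5, 14, 13, 3, 7, 2, 15, 0, 8] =(0 10 3 9 13 15 8 14)(1 12 2 4 6)(5 11 7)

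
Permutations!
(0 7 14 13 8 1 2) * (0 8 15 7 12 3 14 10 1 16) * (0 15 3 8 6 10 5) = (0 12 8 16 15 7 5)(1 2 6 10)(3 14 13) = [12, 2, 6, 14, 4, 0, 10, 5, 16, 9, 1, 11, 8, 3, 13, 7, 15]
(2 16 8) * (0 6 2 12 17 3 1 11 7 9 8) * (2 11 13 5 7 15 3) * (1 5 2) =(0 6 11 15 3 5 7 9 8 12 17 1 13 2 16) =[6, 13, 16, 5, 4, 7, 11, 9, 12, 8, 10, 15, 17, 2, 14, 3, 0, 1]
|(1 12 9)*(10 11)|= |(1 12 9)(10 11)|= 6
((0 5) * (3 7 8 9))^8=((0 5)(3 7 8 9))^8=(9)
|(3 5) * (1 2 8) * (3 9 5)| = |(1 2 8)(5 9)| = 6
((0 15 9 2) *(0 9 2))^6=(0 2)(9 15)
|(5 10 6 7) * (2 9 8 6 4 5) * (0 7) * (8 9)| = |(0 7 2 8 6)(4 5 10)| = 15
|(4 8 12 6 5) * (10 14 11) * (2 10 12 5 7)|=|(2 10 14 11 12 6 7)(4 8 5)|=21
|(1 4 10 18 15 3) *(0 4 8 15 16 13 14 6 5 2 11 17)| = 12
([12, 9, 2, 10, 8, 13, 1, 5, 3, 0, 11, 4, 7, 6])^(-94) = [7, 0, 2, 10, 8, 6, 9, 13, 3, 12, 11, 4, 5, 1]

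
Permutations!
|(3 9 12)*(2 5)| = |(2 5)(3 9 12)| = 6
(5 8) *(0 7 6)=(0 7 6)(5 8)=[7, 1, 2, 3, 4, 8, 0, 6, 5]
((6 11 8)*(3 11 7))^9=(3 7 6 8 11)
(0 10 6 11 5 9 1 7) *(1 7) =[10, 1, 2, 3, 4, 9, 11, 0, 8, 7, 6, 5] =(0 10 6 11 5 9 7)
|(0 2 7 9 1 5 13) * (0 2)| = |(1 5 13 2 7 9)| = 6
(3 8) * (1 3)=(1 3 8)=[0, 3, 2, 8, 4, 5, 6, 7, 1]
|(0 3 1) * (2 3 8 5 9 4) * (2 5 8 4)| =|(0 4 5 9 2 3 1)| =7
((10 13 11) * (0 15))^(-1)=(0 15)(10 11 13)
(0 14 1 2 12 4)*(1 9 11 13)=(0 14 9 11 13 1 2 12 4)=[14, 2, 12, 3, 0, 5, 6, 7, 8, 11, 10, 13, 4, 1, 9]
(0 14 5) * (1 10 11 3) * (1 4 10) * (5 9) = (0 14 9 5)(3 4 10 11) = [14, 1, 2, 4, 10, 0, 6, 7, 8, 5, 11, 3, 12, 13, 9]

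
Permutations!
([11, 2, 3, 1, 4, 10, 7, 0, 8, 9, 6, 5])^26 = (0 5 6)(1 3 2)(7 11 10)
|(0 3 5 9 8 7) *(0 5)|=4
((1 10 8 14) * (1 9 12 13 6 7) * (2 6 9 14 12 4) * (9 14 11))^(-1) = (1 7 6 2 4 9 11 14 13 12 8 10)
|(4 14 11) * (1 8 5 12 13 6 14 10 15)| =|(1 8 5 12 13 6 14 11 4 10 15)| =11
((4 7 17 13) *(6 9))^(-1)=(4 13 17 7)(6 9)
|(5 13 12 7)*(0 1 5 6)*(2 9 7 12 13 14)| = |(0 1 5 14 2 9 7 6)| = 8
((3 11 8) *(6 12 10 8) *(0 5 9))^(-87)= (3 12)(6 8)(10 11)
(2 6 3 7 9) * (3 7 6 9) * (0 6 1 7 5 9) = (0 6 5 9 2)(1 7 3) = [6, 7, 0, 1, 4, 9, 5, 3, 8, 2]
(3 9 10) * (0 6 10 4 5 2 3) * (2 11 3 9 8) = [6, 1, 9, 8, 5, 11, 10, 7, 2, 4, 0, 3] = (0 6 10)(2 9 4 5 11 3 8)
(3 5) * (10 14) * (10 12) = (3 5)(10 14 12) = [0, 1, 2, 5, 4, 3, 6, 7, 8, 9, 14, 11, 10, 13, 12]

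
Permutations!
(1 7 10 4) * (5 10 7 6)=(1 6 5 10 4)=[0, 6, 2, 3, 1, 10, 5, 7, 8, 9, 4]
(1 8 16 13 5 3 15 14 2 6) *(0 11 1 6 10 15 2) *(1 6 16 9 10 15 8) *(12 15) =(0 11 6 16 13 5 3 2 12 15 14)(8 9 10) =[11, 1, 12, 2, 4, 3, 16, 7, 9, 10, 8, 6, 15, 5, 0, 14, 13]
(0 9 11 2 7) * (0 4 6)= (0 9 11 2 7 4 6)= [9, 1, 7, 3, 6, 5, 0, 4, 8, 11, 10, 2]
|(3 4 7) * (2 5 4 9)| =|(2 5 4 7 3 9)| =6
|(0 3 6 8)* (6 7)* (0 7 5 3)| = 6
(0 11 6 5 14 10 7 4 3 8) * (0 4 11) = (3 8 4)(5 14 10 7 11 6) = [0, 1, 2, 8, 3, 14, 5, 11, 4, 9, 7, 6, 12, 13, 10]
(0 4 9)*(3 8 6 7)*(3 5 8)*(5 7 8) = (0 4 9)(6 8) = [4, 1, 2, 3, 9, 5, 8, 7, 6, 0]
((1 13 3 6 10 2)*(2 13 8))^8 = (13)(1 2 8)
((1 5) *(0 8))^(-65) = (0 8)(1 5)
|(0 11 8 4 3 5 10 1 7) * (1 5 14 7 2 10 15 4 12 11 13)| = |(0 13 1 2 10 5 15 4 3 14 7)(8 12 11)| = 33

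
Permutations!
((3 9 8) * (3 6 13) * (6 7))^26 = (3 8 6)(7 13 9)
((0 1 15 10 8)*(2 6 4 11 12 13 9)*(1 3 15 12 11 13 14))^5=(15)(1 14 12)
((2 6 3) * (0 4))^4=((0 4)(2 6 3))^4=(2 6 3)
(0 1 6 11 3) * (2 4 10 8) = [1, 6, 4, 0, 10, 5, 11, 7, 2, 9, 8, 3] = (0 1 6 11 3)(2 4 10 8)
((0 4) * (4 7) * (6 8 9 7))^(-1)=((0 6 8 9 7 4))^(-1)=(0 4 7 9 8 6)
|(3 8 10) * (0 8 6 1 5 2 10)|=6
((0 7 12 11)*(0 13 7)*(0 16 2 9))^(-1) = (0 9 2 16)(7 13 11 12)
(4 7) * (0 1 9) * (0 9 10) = (0 1 10)(4 7) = [1, 10, 2, 3, 7, 5, 6, 4, 8, 9, 0]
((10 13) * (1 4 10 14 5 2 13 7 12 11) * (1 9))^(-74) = ((1 4 10 7 12 11 9)(2 13 14 5))^(-74) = (1 7 9 10 11 4 12)(2 14)(5 13)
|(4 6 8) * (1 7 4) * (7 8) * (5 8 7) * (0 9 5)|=8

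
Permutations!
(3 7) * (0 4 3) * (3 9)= [4, 1, 2, 7, 9, 5, 6, 0, 8, 3]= (0 4 9 3 7)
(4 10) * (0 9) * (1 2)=[9, 2, 1, 3, 10, 5, 6, 7, 8, 0, 4]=(0 9)(1 2)(4 10)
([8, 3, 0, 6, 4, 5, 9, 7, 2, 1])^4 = (9)(0 8 2)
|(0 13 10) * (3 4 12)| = |(0 13 10)(3 4 12)| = 3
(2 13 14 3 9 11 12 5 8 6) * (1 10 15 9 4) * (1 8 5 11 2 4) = (1 10 15 9 2 13 14 3)(4 8 6)(11 12) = [0, 10, 13, 1, 8, 5, 4, 7, 6, 2, 15, 12, 11, 14, 3, 9]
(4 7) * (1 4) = (1 4 7) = [0, 4, 2, 3, 7, 5, 6, 1]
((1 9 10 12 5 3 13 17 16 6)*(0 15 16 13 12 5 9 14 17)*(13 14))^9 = (0 6)(1 15)(3 5 10 9 12)(13 16)(14 17) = ((0 15 16 6 1 13)(3 12 9 10 5)(14 17))^9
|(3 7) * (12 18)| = 2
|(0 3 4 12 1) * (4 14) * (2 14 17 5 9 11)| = 11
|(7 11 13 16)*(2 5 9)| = |(2 5 9)(7 11 13 16)| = 12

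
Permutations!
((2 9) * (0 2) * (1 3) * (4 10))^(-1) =((0 2 9)(1 3)(4 10))^(-1) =(0 9 2)(1 3)(4 10)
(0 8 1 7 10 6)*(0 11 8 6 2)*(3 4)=(0 6 11 8 1 7 10 2)(3 4)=[6, 7, 0, 4, 3, 5, 11, 10, 1, 9, 2, 8]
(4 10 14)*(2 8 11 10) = (2 8 11 10 14 4) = [0, 1, 8, 3, 2, 5, 6, 7, 11, 9, 14, 10, 12, 13, 4]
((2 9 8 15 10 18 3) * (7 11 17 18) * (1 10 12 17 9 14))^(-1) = (1 14 2 3 18 17 12 15 8 9 11 7 10)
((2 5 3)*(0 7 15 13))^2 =(0 15)(2 3 5)(7 13)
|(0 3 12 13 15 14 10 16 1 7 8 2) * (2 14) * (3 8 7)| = |(0 8 14 10 16 1 3 12 13 15 2)| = 11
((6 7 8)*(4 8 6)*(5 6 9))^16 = ((4 8)(5 6 7 9))^16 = (9)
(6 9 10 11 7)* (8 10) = (6 9 8 10 11 7) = [0, 1, 2, 3, 4, 5, 9, 6, 10, 8, 11, 7]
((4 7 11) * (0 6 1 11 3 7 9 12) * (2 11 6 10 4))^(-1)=(0 12 9 4 10)(1 6)(2 11)(3 7)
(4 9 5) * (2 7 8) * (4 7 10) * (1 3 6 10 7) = [0, 3, 7, 6, 9, 1, 10, 8, 2, 5, 4] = (1 3 6 10 4 9 5)(2 7 8)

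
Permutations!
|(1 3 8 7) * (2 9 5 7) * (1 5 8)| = |(1 3)(2 9 8)(5 7)| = 6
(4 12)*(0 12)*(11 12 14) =[14, 1, 2, 3, 0, 5, 6, 7, 8, 9, 10, 12, 4, 13, 11] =(0 14 11 12 4)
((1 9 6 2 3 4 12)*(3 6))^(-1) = (1 12 4 3 9)(2 6)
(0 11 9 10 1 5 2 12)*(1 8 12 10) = (0 11 9 1 5 2 10 8 12) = [11, 5, 10, 3, 4, 2, 6, 7, 12, 1, 8, 9, 0]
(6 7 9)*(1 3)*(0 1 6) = (0 1 3 6 7 9) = [1, 3, 2, 6, 4, 5, 7, 9, 8, 0]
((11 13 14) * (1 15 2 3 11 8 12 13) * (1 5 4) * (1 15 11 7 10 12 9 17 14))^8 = (17)(1 10 2 5 13 7 15 11 12 3 4)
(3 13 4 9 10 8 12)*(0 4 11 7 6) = (0 4 9 10 8 12 3 13 11 7 6) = [4, 1, 2, 13, 9, 5, 0, 6, 12, 10, 8, 7, 3, 11]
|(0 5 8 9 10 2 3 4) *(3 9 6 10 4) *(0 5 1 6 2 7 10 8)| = 8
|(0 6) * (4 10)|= 2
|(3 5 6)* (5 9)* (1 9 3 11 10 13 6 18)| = 4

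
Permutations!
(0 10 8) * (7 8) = [10, 1, 2, 3, 4, 5, 6, 8, 0, 9, 7] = (0 10 7 8)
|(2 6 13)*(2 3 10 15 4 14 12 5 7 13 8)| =9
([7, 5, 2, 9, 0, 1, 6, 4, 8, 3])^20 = (9)(0 4 7)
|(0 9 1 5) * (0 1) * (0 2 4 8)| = |(0 9 2 4 8)(1 5)| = 10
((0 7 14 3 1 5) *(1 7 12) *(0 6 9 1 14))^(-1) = ((0 12 14 3 7)(1 5 6 9))^(-1) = (0 7 3 14 12)(1 9 6 5)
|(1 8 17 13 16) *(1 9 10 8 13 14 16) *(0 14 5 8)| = 30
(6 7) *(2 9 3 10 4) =[0, 1, 9, 10, 2, 5, 7, 6, 8, 3, 4] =(2 9 3 10 4)(6 7)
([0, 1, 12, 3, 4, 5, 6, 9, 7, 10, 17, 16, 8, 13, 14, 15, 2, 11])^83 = [0, 1, 8, 3, 4, 5, 6, 10, 9, 17, 11, 2, 7, 13, 14, 15, 12, 16]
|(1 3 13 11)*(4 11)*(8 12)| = 10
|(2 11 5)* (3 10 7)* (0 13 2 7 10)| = 7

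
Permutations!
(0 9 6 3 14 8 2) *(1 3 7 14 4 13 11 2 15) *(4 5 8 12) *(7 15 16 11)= (0 9 6 15 1 3 5 8 16 11 2)(4 13 7 14 12)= [9, 3, 0, 5, 13, 8, 15, 14, 16, 6, 10, 2, 4, 7, 12, 1, 11]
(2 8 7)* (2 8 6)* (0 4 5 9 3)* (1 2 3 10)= [4, 2, 6, 0, 5, 9, 3, 8, 7, 10, 1]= (0 4 5 9 10 1 2 6 3)(7 8)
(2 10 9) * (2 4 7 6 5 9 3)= (2 10 3)(4 7 6 5 9)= [0, 1, 10, 2, 7, 9, 5, 6, 8, 4, 3]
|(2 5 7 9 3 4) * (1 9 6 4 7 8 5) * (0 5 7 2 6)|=4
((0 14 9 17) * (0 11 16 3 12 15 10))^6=((0 14 9 17 11 16 3 12 15 10))^6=(0 3 9 15 11)(10 16 14 12 17)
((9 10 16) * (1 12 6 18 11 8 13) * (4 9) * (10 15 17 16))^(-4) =((1 12 6 18 11 8 13)(4 9 15 17 16))^(-4) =(1 18 13 6 8 12 11)(4 9 15 17 16)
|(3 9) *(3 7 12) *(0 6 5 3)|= 7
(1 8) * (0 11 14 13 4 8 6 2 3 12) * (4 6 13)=(0 11 14 4 8 1 13 6 2 3 12)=[11, 13, 3, 12, 8, 5, 2, 7, 1, 9, 10, 14, 0, 6, 4]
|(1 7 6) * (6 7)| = 2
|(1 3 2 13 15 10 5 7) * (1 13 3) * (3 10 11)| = 8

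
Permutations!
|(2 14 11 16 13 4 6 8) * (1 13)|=9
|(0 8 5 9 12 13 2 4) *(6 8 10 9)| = |(0 10 9 12 13 2 4)(5 6 8)| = 21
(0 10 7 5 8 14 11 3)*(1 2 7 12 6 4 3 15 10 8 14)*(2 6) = [8, 6, 7, 0, 3, 14, 4, 5, 1, 9, 12, 15, 2, 13, 11, 10] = (0 8 1 6 4 3)(2 7 5 14 11 15 10 12)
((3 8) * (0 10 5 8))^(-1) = (0 3 8 5 10)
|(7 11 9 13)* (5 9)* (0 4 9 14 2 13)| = 6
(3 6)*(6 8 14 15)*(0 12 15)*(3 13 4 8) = (0 12 15 6 13 4 8 14) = [12, 1, 2, 3, 8, 5, 13, 7, 14, 9, 10, 11, 15, 4, 0, 6]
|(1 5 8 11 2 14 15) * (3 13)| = |(1 5 8 11 2 14 15)(3 13)| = 14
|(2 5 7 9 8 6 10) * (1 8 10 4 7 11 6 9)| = 10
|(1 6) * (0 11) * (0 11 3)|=|(11)(0 3)(1 6)|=2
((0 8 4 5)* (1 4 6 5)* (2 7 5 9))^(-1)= (0 5 7 2 9 6 8)(1 4)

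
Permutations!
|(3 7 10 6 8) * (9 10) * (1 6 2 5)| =9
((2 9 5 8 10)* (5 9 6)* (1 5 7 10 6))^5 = (1 10 6 5 2 7 8)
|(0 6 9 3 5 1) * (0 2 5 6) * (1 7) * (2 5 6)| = |(1 5 7)(2 6 9 3)| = 12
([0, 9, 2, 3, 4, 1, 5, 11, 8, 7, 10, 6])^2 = [0, 7, 2, 3, 4, 9, 1, 6, 8, 11, 10, 5]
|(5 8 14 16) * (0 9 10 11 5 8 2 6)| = |(0 9 10 11 5 2 6)(8 14 16)| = 21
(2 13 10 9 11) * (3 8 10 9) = [0, 1, 13, 8, 4, 5, 6, 7, 10, 11, 3, 2, 12, 9] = (2 13 9 11)(3 8 10)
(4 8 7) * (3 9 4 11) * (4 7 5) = (3 9 7 11)(4 8 5) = [0, 1, 2, 9, 8, 4, 6, 11, 5, 7, 10, 3]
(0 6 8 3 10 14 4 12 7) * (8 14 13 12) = (0 6 14 4 8 3 10 13 12 7) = [6, 1, 2, 10, 8, 5, 14, 0, 3, 9, 13, 11, 7, 12, 4]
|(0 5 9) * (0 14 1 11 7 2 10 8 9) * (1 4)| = |(0 5)(1 11 7 2 10 8 9 14 4)| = 18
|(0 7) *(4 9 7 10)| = 5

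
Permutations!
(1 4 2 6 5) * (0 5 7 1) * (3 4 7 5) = (0 3 4 2 6 5)(1 7) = [3, 7, 6, 4, 2, 0, 5, 1]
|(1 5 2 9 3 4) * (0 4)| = |(0 4 1 5 2 9 3)| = 7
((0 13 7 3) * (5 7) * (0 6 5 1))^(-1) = ((0 13 1)(3 6 5 7))^(-1) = (0 1 13)(3 7 5 6)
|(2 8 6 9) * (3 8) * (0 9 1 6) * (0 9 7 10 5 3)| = 8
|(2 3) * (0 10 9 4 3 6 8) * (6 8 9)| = |(0 10 6 9 4 3 2 8)| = 8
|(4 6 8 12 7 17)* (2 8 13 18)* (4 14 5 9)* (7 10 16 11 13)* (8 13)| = |(2 13 18)(4 6 7 17 14 5 9)(8 12 10 16 11)| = 105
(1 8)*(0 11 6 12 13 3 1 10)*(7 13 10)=[11, 8, 2, 1, 4, 5, 12, 13, 7, 9, 0, 6, 10, 3]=(0 11 6 12 10)(1 8 7 13 3)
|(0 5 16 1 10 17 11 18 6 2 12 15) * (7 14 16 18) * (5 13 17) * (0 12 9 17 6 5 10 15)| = 26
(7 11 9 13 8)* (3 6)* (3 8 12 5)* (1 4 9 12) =(1 4 9 13)(3 6 8 7 11 12 5) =[0, 4, 2, 6, 9, 3, 8, 11, 7, 13, 10, 12, 5, 1]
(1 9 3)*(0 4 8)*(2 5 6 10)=(0 4 8)(1 9 3)(2 5 6 10)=[4, 9, 5, 1, 8, 6, 10, 7, 0, 3, 2]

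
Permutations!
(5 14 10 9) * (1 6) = (1 6)(5 14 10 9) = [0, 6, 2, 3, 4, 14, 1, 7, 8, 5, 9, 11, 12, 13, 10]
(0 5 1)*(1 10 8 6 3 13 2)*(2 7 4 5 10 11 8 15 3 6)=(0 10 15 3 13 7 4 5 11 8 2 1)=[10, 0, 1, 13, 5, 11, 6, 4, 2, 9, 15, 8, 12, 7, 14, 3]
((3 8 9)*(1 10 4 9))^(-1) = (1 8 3 9 4 10)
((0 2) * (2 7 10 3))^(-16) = (0 2 3 10 7)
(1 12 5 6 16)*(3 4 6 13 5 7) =(1 12 7 3 4 6 16)(5 13) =[0, 12, 2, 4, 6, 13, 16, 3, 8, 9, 10, 11, 7, 5, 14, 15, 1]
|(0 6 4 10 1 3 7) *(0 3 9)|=|(0 6 4 10 1 9)(3 7)|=6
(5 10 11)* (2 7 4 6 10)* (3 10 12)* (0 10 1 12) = (0 10 11 5 2 7 4 6)(1 12 3) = [10, 12, 7, 1, 6, 2, 0, 4, 8, 9, 11, 5, 3]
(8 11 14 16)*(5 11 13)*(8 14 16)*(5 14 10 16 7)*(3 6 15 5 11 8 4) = (3 6 15 5 8 13 14 4)(7 11)(10 16) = [0, 1, 2, 6, 3, 8, 15, 11, 13, 9, 16, 7, 12, 14, 4, 5, 10]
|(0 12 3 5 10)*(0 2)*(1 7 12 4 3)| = 6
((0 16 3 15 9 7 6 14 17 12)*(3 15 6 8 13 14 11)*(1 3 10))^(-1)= (0 12 17 14 13 8 7 9 15 16)(1 10 11 6 3)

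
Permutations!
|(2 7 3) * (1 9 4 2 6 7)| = 12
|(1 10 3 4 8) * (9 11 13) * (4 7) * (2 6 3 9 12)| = 12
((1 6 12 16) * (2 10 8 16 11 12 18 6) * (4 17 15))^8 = ((1 2 10 8 16)(4 17 15)(6 18)(11 12))^8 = (18)(1 8 2 16 10)(4 15 17)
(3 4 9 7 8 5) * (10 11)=(3 4 9 7 8 5)(10 11)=[0, 1, 2, 4, 9, 3, 6, 8, 5, 7, 11, 10]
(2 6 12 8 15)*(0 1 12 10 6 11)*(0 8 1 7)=(0 7)(1 12)(2 11 8 15)(6 10)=[7, 12, 11, 3, 4, 5, 10, 0, 15, 9, 6, 8, 1, 13, 14, 2]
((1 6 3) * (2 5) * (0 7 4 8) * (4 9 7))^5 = ((0 4 8)(1 6 3)(2 5)(7 9))^5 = (0 8 4)(1 3 6)(2 5)(7 9)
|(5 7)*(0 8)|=|(0 8)(5 7)|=2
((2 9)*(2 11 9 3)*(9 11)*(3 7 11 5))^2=(2 11 3 7 5)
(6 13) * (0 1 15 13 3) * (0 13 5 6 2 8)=(0 1 15 5 6 3 13 2 8)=[1, 15, 8, 13, 4, 6, 3, 7, 0, 9, 10, 11, 12, 2, 14, 5]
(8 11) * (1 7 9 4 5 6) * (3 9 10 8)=[0, 7, 2, 9, 5, 6, 1, 10, 11, 4, 8, 3]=(1 7 10 8 11 3 9 4 5 6)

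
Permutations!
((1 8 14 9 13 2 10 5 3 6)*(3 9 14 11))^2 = ((14)(1 8 11 3 6)(2 10 5 9 13))^2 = (14)(1 11 6 8 3)(2 5 13 10 9)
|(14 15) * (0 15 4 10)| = 5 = |(0 15 14 4 10)|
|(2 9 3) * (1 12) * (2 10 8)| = 10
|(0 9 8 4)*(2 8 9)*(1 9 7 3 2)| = 8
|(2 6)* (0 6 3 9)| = |(0 6 2 3 9)| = 5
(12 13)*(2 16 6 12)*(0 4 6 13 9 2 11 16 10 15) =(0 4 6 12 9 2 10 15)(11 16 13) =[4, 1, 10, 3, 6, 5, 12, 7, 8, 2, 15, 16, 9, 11, 14, 0, 13]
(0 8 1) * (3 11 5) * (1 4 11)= (0 8 4 11 5 3 1)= [8, 0, 2, 1, 11, 3, 6, 7, 4, 9, 10, 5]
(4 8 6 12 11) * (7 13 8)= (4 7 13 8 6 12 11)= [0, 1, 2, 3, 7, 5, 12, 13, 6, 9, 10, 4, 11, 8]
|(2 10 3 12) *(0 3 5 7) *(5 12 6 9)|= 6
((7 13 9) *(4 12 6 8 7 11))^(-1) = (4 11 9 13 7 8 6 12)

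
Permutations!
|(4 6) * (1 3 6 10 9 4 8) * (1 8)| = 3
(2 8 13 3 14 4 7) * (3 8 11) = (2 11 3 14 4 7)(8 13) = [0, 1, 11, 14, 7, 5, 6, 2, 13, 9, 10, 3, 12, 8, 4]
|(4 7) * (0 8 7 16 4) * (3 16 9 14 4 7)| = 15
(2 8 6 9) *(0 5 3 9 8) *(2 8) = (0 5 3 9 8 6 2) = [5, 1, 0, 9, 4, 3, 2, 7, 6, 8]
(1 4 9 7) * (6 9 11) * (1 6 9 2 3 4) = [0, 1, 3, 4, 11, 5, 2, 6, 8, 7, 10, 9] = (2 3 4 11 9 7 6)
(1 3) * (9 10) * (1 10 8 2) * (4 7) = (1 3 10 9 8 2)(4 7) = [0, 3, 1, 10, 7, 5, 6, 4, 2, 8, 9]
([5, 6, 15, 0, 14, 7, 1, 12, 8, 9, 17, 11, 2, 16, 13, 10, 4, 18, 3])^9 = (0 3 18 17 10 15 2 12 7 5)(1 6)(4 14 13 16)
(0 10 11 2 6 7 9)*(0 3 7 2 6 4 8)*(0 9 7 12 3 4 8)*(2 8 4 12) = (0 10 11 6 8 9 12 3 2 4) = [10, 1, 4, 2, 0, 5, 8, 7, 9, 12, 11, 6, 3]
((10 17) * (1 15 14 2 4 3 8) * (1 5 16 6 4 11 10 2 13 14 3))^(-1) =(1 4 6 16 5 8 3 15)(2 17 10 11)(13 14)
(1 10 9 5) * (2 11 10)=(1 2 11 10 9 5)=[0, 2, 11, 3, 4, 1, 6, 7, 8, 5, 9, 10]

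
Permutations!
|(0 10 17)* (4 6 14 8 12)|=|(0 10 17)(4 6 14 8 12)|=15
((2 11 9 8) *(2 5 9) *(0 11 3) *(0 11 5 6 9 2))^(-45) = ((0 5 2 3 11)(6 9 8))^(-45) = (11)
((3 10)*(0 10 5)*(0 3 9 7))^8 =((0 10 9 7)(3 5))^8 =(10)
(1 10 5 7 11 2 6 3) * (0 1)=(0 1 10 5 7 11 2 6 3)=[1, 10, 6, 0, 4, 7, 3, 11, 8, 9, 5, 2]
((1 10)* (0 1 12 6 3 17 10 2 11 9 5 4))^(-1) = (0 4 5 9 11 2 1)(3 6 12 10 17)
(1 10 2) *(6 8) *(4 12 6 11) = (1 10 2)(4 12 6 8 11) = [0, 10, 1, 3, 12, 5, 8, 7, 11, 9, 2, 4, 6]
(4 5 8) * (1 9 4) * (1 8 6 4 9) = (9)(4 5 6) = [0, 1, 2, 3, 5, 6, 4, 7, 8, 9]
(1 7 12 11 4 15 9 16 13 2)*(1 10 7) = (2 10 7 12 11 4 15 9 16 13) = [0, 1, 10, 3, 15, 5, 6, 12, 8, 16, 7, 4, 11, 2, 14, 9, 13]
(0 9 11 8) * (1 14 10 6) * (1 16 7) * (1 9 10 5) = (0 10 6 16 7 9 11 8)(1 14 5) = [10, 14, 2, 3, 4, 1, 16, 9, 0, 11, 6, 8, 12, 13, 5, 15, 7]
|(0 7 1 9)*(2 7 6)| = 6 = |(0 6 2 7 1 9)|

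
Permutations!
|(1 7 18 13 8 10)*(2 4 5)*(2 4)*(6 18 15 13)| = 6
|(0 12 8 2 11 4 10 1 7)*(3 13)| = 18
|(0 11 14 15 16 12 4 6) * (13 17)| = |(0 11 14 15 16 12 4 6)(13 17)| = 8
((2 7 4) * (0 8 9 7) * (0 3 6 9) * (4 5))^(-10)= (2 7 3 5 6 4 9)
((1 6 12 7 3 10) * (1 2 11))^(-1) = (1 11 2 10 3 7 12 6)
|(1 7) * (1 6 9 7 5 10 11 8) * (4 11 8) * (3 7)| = 4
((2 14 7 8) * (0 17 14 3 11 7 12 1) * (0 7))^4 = ((0 17 14 12 1 7 8 2 3 11))^4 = (0 1 3 14 8)(2 17 7 11 12)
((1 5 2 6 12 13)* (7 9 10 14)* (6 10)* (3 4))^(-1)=(1 13 12 6 9 7 14 10 2 5)(3 4)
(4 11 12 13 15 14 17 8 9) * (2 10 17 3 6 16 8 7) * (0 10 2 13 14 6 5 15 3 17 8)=[10, 1, 2, 5, 11, 15, 16, 13, 9, 4, 8, 12, 14, 3, 17, 6, 0, 7]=(0 10 8 9 4 11 12 14 17 7 13 3 5 15 6 16)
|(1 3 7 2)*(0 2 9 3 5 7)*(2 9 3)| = |(0 9 2 1 5 7 3)| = 7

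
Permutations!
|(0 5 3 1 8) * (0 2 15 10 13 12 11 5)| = 10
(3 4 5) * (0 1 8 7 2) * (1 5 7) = (0 5 3 4 7 2)(1 8) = [5, 8, 0, 4, 7, 3, 6, 2, 1]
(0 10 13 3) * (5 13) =(0 10 5 13 3) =[10, 1, 2, 0, 4, 13, 6, 7, 8, 9, 5, 11, 12, 3]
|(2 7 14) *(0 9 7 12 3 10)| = 8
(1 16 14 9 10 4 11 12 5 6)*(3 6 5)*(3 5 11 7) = (1 16 14 9 10 4 7 3 6)(5 11 12) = [0, 16, 2, 6, 7, 11, 1, 3, 8, 10, 4, 12, 5, 13, 9, 15, 14]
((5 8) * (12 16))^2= (16)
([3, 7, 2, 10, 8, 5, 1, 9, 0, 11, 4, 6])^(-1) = [8, 6, 2, 0, 10, 5, 11, 1, 4, 7, 3, 9]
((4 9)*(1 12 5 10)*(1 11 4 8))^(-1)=(1 8 9 4 11 10 5 12)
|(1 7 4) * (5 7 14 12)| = 6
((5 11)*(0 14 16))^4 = ((0 14 16)(5 11))^4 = (0 14 16)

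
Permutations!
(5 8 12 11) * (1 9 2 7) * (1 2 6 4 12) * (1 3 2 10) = (1 9 6 4 12 11 5 8 3 2 7 10) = [0, 9, 7, 2, 12, 8, 4, 10, 3, 6, 1, 5, 11]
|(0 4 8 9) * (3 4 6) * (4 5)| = 7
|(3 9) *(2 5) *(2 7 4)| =|(2 5 7 4)(3 9)| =4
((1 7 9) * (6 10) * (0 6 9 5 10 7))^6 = ((0 6 7 5 10 9 1))^6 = (0 1 9 10 5 7 6)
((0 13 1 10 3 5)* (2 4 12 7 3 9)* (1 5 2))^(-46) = (0 5 13)(1 9 10)(2 3 7 12 4)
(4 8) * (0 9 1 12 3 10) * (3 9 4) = [4, 12, 2, 10, 8, 5, 6, 7, 3, 1, 0, 11, 9] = (0 4 8 3 10)(1 12 9)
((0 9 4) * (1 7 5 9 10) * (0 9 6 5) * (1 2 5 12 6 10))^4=(12)(0 1 7)(2 5 10)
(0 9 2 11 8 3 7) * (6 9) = (0 6 9 2 11 8 3 7) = [6, 1, 11, 7, 4, 5, 9, 0, 3, 2, 10, 8]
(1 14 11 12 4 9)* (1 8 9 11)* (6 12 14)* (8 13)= [0, 6, 2, 3, 11, 5, 12, 7, 9, 13, 10, 14, 4, 8, 1]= (1 6 12 4 11 14)(8 9 13)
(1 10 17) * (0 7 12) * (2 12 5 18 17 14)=[7, 10, 12, 3, 4, 18, 6, 5, 8, 9, 14, 11, 0, 13, 2, 15, 16, 1, 17]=(0 7 5 18 17 1 10 14 2 12)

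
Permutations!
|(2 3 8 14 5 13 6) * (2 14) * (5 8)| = |(2 3 5 13 6 14 8)| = 7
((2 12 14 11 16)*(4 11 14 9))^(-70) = (2 9 11)(4 16 12)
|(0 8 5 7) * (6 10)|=4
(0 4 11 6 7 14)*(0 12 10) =[4, 1, 2, 3, 11, 5, 7, 14, 8, 9, 0, 6, 10, 13, 12] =(0 4 11 6 7 14 12 10)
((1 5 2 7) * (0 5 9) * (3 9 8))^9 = ((0 5 2 7 1 8 3 9))^9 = (0 5 2 7 1 8 3 9)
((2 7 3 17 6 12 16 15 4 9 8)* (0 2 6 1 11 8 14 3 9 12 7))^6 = ((0 2)(1 11 8 6 7 9 14 3 17)(4 12 16 15))^6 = (1 14 6)(3 7 11)(4 16)(8 17 9)(12 15)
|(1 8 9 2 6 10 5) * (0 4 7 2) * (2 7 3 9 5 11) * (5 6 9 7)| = |(0 4 3 7 5 1 8 6 10 11 2 9)| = 12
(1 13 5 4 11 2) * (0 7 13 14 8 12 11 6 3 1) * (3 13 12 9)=(0 7 12 11 2)(1 14 8 9 3)(4 6 13 5)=[7, 14, 0, 1, 6, 4, 13, 12, 9, 3, 10, 2, 11, 5, 8]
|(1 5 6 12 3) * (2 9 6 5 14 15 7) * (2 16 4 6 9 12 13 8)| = 12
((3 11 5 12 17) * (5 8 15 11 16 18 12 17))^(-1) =((3 16 18 12 5 17)(8 15 11))^(-1) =(3 17 5 12 18 16)(8 11 15)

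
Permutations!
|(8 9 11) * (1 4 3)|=3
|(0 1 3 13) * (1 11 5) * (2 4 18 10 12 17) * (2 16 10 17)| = 42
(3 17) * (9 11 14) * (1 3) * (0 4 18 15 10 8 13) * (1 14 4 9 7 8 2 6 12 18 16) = (0 9 11 4 16 1 3 17 14 7 8 13)(2 6 12 18 15 10) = [9, 3, 6, 17, 16, 5, 12, 8, 13, 11, 2, 4, 18, 0, 7, 10, 1, 14, 15]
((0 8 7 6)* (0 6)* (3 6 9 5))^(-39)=(3 6 9 5)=((0 8 7)(3 6 9 5))^(-39)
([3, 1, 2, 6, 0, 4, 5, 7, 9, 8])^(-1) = (0 4 5 6 3)(8 9)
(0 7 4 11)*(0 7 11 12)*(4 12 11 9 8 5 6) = (0 9 8 5 6 4 11 7 12) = [9, 1, 2, 3, 11, 6, 4, 12, 5, 8, 10, 7, 0]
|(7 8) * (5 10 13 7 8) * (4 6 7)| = |(4 6 7 5 10 13)| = 6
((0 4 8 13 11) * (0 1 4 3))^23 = ((0 3)(1 4 8 13 11))^23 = (0 3)(1 13 4 11 8)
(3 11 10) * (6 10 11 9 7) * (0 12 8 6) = (0 12 8 6 10 3 9 7) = [12, 1, 2, 9, 4, 5, 10, 0, 6, 7, 3, 11, 8]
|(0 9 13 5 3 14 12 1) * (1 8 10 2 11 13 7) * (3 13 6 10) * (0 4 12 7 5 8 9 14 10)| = |(0 14 7 1 4 12 9 5 13 8 3 10 2 11 6)| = 15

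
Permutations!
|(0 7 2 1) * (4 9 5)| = |(0 7 2 1)(4 9 5)| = 12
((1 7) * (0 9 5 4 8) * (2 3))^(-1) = (0 8 4 5 9)(1 7)(2 3)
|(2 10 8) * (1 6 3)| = |(1 6 3)(2 10 8)| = 3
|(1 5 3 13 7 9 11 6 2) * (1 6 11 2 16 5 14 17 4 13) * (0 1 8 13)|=45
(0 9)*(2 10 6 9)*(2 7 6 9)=[7, 1, 10, 3, 4, 5, 2, 6, 8, 0, 9]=(0 7 6 2 10 9)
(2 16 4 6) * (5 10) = [0, 1, 16, 3, 6, 10, 2, 7, 8, 9, 5, 11, 12, 13, 14, 15, 4] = (2 16 4 6)(5 10)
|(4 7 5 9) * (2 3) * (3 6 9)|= 7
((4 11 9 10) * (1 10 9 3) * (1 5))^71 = (1 5 3 11 4 10)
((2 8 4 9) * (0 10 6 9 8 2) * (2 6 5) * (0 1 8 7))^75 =((0 10 5 2 6 9 1 8 4 7))^75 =(0 9)(1 10)(2 4)(5 8)(6 7)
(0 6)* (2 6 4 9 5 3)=(0 4 9 5 3 2 6)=[4, 1, 6, 2, 9, 3, 0, 7, 8, 5]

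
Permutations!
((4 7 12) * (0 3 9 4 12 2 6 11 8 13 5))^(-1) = (0 5 13 8 11 6 2 7 4 9 3)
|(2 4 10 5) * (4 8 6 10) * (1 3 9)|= 15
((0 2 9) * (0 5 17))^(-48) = ((0 2 9 5 17))^(-48) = (0 9 17 2 5)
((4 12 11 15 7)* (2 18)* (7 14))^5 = ((2 18)(4 12 11 15 14 7))^5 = (2 18)(4 7 14 15 11 12)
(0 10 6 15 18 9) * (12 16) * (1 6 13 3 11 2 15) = (0 10 13 3 11 2 15 18 9)(1 6)(12 16) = [10, 6, 15, 11, 4, 5, 1, 7, 8, 0, 13, 2, 16, 3, 14, 18, 12, 17, 9]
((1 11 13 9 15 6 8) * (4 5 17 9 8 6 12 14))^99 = ((1 11 13 8)(4 5 17 9 15 12 14))^99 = (1 8 13 11)(4 5 17 9 15 12 14)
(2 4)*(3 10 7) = (2 4)(3 10 7) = [0, 1, 4, 10, 2, 5, 6, 3, 8, 9, 7]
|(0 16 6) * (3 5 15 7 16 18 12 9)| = 10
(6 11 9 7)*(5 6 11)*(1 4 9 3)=(1 4 9 7 11 3)(5 6)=[0, 4, 2, 1, 9, 6, 5, 11, 8, 7, 10, 3]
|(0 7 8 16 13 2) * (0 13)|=|(0 7 8 16)(2 13)|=4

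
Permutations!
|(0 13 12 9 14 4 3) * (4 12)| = 12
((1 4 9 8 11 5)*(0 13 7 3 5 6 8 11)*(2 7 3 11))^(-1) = ((0 13 3 5 1 4 9 2 7 11 6 8))^(-1) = (0 8 6 11 7 2 9 4 1 5 3 13)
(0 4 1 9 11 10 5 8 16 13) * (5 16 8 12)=(0 4 1 9 11 10 16 13)(5 12)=[4, 9, 2, 3, 1, 12, 6, 7, 8, 11, 16, 10, 5, 0, 14, 15, 13]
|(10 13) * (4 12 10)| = |(4 12 10 13)| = 4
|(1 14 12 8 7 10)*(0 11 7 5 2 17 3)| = |(0 11 7 10 1 14 12 8 5 2 17 3)| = 12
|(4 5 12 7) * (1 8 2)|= 12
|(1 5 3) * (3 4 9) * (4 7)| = |(1 5 7 4 9 3)| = 6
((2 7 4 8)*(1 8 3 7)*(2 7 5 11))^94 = (1 11 3 7)(2 5 4 8)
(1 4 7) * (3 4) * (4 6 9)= (1 3 6 9 4 7)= [0, 3, 2, 6, 7, 5, 9, 1, 8, 4]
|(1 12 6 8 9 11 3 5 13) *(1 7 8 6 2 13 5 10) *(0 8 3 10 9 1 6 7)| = |(0 8 1 12 2 13)(3 9 11 10 6 7)| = 6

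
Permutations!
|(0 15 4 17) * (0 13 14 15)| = |(4 17 13 14 15)| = 5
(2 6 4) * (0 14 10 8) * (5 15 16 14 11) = [11, 1, 6, 3, 2, 15, 4, 7, 0, 9, 8, 5, 12, 13, 10, 16, 14] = (0 11 5 15 16 14 10 8)(2 6 4)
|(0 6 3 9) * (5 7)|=4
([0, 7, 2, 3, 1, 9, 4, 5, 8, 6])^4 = [0, 6, 2, 3, 9, 1, 5, 4, 8, 7]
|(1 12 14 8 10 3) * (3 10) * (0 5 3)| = 7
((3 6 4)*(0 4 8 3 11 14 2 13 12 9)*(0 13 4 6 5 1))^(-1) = ((0 6 8 3 5 1)(2 4 11 14)(9 13 12))^(-1) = (0 1 5 3 8 6)(2 14 11 4)(9 12 13)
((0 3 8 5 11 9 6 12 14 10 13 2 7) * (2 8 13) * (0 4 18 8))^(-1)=((0 3 13)(2 7 4 18 8 5 11 9 6 12 14 10))^(-1)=(0 13 3)(2 10 14 12 6 9 11 5 8 18 4 7)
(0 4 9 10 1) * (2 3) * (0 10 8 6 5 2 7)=(0 4 9 8 6 5 2 3 7)(1 10)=[4, 10, 3, 7, 9, 2, 5, 0, 6, 8, 1]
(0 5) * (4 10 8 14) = [5, 1, 2, 3, 10, 0, 6, 7, 14, 9, 8, 11, 12, 13, 4] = (0 5)(4 10 8 14)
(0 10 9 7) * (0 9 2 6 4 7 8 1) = (0 10 2 6 4 7 9 8 1) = [10, 0, 6, 3, 7, 5, 4, 9, 1, 8, 2]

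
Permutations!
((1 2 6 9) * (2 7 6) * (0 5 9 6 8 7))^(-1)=((0 5 9 1)(7 8))^(-1)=(0 1 9 5)(7 8)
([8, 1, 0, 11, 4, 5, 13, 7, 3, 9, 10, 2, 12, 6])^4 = [2, 1, 11, 8, 4, 5, 6, 7, 0, 9, 10, 3, 12, 13]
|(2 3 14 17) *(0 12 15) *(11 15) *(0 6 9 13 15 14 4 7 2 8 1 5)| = 8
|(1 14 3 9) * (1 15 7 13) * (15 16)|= 8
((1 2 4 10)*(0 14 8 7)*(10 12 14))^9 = ((0 10 1 2 4 12 14 8 7))^9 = (14)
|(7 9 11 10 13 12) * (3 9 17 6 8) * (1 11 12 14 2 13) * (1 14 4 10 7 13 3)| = |(1 11 7 17 6 8)(2 3 9 12 13 4 10 14)| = 24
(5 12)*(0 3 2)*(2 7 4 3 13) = (0 13 2)(3 7 4)(5 12) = [13, 1, 0, 7, 3, 12, 6, 4, 8, 9, 10, 11, 5, 2]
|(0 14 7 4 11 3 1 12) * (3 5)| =|(0 14 7 4 11 5 3 1 12)| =9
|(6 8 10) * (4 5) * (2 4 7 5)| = |(2 4)(5 7)(6 8 10)| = 6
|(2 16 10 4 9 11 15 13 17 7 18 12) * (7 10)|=35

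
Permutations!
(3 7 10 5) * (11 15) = [0, 1, 2, 7, 4, 3, 6, 10, 8, 9, 5, 15, 12, 13, 14, 11] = (3 7 10 5)(11 15)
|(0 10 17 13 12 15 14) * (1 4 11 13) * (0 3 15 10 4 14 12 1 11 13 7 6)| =|(0 4 13 1 14 3 15 12 10 17 11 7 6)| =13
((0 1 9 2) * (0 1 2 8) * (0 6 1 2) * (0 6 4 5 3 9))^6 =((0 6 1)(3 9 8 4 5))^6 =(3 9 8 4 5)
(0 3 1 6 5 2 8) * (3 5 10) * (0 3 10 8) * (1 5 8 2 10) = (0 8 3 5 10 1 6 2) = [8, 6, 0, 5, 4, 10, 2, 7, 3, 9, 1]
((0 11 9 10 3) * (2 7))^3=(0 10 11 3 9)(2 7)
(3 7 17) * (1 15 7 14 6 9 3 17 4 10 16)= (17)(1 15 7 4 10 16)(3 14 6 9)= [0, 15, 2, 14, 10, 5, 9, 4, 8, 3, 16, 11, 12, 13, 6, 7, 1, 17]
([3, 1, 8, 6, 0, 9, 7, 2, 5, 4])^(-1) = [4, 1, 7, 0, 9, 8, 3, 6, 2, 5]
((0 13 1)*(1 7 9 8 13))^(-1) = ((0 1)(7 9 8 13))^(-1) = (0 1)(7 13 8 9)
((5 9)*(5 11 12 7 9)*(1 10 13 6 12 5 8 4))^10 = ((1 10 13 6 12 7 9 11 5 8 4))^10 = (1 4 8 5 11 9 7 12 6 13 10)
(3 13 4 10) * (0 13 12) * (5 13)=(0 5 13 4 10 3 12)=[5, 1, 2, 12, 10, 13, 6, 7, 8, 9, 3, 11, 0, 4]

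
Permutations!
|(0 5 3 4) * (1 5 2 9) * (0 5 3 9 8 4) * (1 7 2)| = 6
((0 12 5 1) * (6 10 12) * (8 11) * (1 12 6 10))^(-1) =(0 1 6 10)(5 12)(8 11)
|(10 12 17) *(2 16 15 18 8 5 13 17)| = |(2 16 15 18 8 5 13 17 10 12)| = 10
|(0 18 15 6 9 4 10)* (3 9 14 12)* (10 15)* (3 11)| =24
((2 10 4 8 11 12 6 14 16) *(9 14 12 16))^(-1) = ((2 10 4 8 11 16)(6 12)(9 14))^(-1) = (2 16 11 8 4 10)(6 12)(9 14)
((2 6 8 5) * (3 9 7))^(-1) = (2 5 8 6)(3 7 9)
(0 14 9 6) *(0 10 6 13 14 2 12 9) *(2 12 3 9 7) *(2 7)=(0 12 2 3 9 13 14)(6 10)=[12, 1, 3, 9, 4, 5, 10, 7, 8, 13, 6, 11, 2, 14, 0]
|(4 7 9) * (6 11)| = 6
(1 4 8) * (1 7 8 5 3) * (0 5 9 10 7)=(0 5 3 1 4 9 10 7 8)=[5, 4, 2, 1, 9, 3, 6, 8, 0, 10, 7]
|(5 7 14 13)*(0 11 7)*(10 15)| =|(0 11 7 14 13 5)(10 15)| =6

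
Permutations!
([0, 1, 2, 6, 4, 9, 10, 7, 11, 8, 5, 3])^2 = (3 10 9 11 6 5 8)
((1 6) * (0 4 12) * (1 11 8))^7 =(0 4 12)(1 8 11 6)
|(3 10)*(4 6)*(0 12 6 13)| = |(0 12 6 4 13)(3 10)| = 10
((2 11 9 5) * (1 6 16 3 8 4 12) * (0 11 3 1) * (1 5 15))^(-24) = ((0 11 9 15 1 6 16 5 2 3 8 4 12))^(-24) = (0 9 1 16 2 8 12 11 15 6 5 3 4)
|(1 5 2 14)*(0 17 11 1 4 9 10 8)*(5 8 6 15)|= |(0 17 11 1 8)(2 14 4 9 10 6 15 5)|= 40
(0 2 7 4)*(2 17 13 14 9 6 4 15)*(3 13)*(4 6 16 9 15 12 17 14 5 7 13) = [14, 1, 13, 4, 0, 7, 6, 12, 8, 16, 10, 11, 17, 5, 15, 2, 9, 3] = (0 14 15 2 13 5 7 12 17 3 4)(9 16)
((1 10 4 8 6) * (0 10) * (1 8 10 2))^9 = (4 10)(6 8)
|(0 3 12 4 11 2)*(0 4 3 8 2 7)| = 6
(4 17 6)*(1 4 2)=(1 4 17 6 2)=[0, 4, 1, 3, 17, 5, 2, 7, 8, 9, 10, 11, 12, 13, 14, 15, 16, 6]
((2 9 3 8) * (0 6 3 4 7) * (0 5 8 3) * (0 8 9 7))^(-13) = ((0 6 8 2 7 5 9 4))^(-13) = (0 2 9 6 7 4 8 5)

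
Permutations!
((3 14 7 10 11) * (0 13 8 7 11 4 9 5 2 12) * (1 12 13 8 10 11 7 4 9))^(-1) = ((0 8 4 1 12)(2 13 10 9 5)(3 14 7 11))^(-1) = (0 12 1 4 8)(2 5 9 10 13)(3 11 7 14)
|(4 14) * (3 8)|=|(3 8)(4 14)|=2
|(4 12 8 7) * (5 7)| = 5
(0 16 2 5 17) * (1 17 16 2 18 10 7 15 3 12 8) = [2, 17, 5, 12, 4, 16, 6, 15, 1, 9, 7, 11, 8, 13, 14, 3, 18, 0, 10] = (0 2 5 16 18 10 7 15 3 12 8 1 17)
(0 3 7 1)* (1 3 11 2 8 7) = (0 11 2 8 7 3 1) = [11, 0, 8, 1, 4, 5, 6, 3, 7, 9, 10, 2]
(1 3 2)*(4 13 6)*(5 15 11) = (1 3 2)(4 13 6)(5 15 11) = [0, 3, 1, 2, 13, 15, 4, 7, 8, 9, 10, 5, 12, 6, 14, 11]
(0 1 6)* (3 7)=(0 1 6)(3 7)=[1, 6, 2, 7, 4, 5, 0, 3]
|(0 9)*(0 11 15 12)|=5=|(0 9 11 15 12)|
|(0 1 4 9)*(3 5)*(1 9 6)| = 6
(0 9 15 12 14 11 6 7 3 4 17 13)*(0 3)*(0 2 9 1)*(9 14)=(0 1)(2 14 11 6 7)(3 4 17 13)(9 15 12)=[1, 0, 14, 4, 17, 5, 7, 2, 8, 15, 10, 6, 9, 3, 11, 12, 16, 13]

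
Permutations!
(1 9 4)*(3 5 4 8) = (1 9 8 3 5 4) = [0, 9, 2, 5, 1, 4, 6, 7, 3, 8]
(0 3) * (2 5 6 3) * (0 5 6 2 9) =(0 9)(2 6 3 5) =[9, 1, 6, 5, 4, 2, 3, 7, 8, 0]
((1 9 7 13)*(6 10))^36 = ((1 9 7 13)(6 10))^36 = (13)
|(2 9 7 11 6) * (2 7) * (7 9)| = |(2 7 11 6 9)| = 5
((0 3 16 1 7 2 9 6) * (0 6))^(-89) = (0 16 7 9 3 1 2)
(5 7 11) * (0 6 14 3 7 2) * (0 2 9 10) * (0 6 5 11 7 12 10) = (0 5 9)(3 12 10 6 14) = [5, 1, 2, 12, 4, 9, 14, 7, 8, 0, 6, 11, 10, 13, 3]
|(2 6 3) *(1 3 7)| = 5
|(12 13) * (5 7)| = 2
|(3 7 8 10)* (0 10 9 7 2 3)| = 6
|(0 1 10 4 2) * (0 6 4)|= 3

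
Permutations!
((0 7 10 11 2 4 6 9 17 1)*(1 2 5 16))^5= ((0 7 10 11 5 16 1)(2 4 6 9 17))^5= (17)(0 16 11 7 1 5 10)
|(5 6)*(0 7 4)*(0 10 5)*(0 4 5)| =6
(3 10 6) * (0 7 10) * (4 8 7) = [4, 1, 2, 0, 8, 5, 3, 10, 7, 9, 6] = (0 4 8 7 10 6 3)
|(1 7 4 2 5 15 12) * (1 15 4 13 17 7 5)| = 12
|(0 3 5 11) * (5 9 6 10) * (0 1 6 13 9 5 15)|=|(0 3 5 11 1 6 10 15)(9 13)|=8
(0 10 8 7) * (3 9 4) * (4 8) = (0 10 4 3 9 8 7) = [10, 1, 2, 9, 3, 5, 6, 0, 7, 8, 4]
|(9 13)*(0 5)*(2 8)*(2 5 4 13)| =7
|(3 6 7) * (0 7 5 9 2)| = 7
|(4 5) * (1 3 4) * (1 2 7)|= |(1 3 4 5 2 7)|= 6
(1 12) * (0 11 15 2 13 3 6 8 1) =(0 11 15 2 13 3 6 8 1 12) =[11, 12, 13, 6, 4, 5, 8, 7, 1, 9, 10, 15, 0, 3, 14, 2]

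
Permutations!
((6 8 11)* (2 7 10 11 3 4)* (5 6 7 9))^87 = ((2 9 5 6 8 3 4)(7 10 11))^87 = (11)(2 6 4 5 3 9 8)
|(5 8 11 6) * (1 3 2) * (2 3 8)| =6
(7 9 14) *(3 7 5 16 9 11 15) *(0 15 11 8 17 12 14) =[15, 1, 2, 7, 4, 16, 6, 8, 17, 0, 10, 11, 14, 13, 5, 3, 9, 12] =(0 15 3 7 8 17 12 14 5 16 9)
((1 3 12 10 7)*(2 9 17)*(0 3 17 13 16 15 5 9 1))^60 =(17)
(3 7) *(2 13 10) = (2 13 10)(3 7) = [0, 1, 13, 7, 4, 5, 6, 3, 8, 9, 2, 11, 12, 10]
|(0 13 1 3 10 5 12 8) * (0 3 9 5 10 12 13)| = 12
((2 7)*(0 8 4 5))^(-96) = (8)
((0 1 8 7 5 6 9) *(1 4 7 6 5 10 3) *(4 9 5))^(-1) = (0 9)(1 3 10 7 4 5 6 8)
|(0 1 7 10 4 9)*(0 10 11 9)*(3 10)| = 8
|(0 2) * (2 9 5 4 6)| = |(0 9 5 4 6 2)| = 6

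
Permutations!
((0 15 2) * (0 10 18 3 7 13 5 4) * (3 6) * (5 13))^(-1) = ((0 15 2 10 18 6 3 7 5 4))^(-1) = (0 4 5 7 3 6 18 10 2 15)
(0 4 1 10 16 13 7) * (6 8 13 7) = (0 4 1 10 16 7)(6 8 13) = [4, 10, 2, 3, 1, 5, 8, 0, 13, 9, 16, 11, 12, 6, 14, 15, 7]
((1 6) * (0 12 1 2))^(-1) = ((0 12 1 6 2))^(-1) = (0 2 6 1 12)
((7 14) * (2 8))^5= (2 8)(7 14)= ((2 8)(7 14))^5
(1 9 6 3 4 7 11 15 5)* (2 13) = (1 9 6 3 4 7 11 15 5)(2 13) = [0, 9, 13, 4, 7, 1, 3, 11, 8, 6, 10, 15, 12, 2, 14, 5]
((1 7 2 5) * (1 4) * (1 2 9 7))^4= ((2 5 4)(7 9))^4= (9)(2 5 4)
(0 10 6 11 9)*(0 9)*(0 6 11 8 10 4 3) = (0 4 3)(6 8 10 11) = [4, 1, 2, 0, 3, 5, 8, 7, 10, 9, 11, 6]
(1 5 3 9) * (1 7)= (1 5 3 9 7)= [0, 5, 2, 9, 4, 3, 6, 1, 8, 7]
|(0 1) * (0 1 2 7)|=|(0 2 7)|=3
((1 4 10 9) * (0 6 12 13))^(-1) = (0 13 12 6)(1 9 10 4)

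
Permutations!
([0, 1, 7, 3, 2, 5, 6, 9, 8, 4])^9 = [0, 1, 7, 3, 2, 5, 6, 9, 8, 4]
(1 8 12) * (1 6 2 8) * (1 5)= (1 5)(2 8 12 6)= [0, 5, 8, 3, 4, 1, 2, 7, 12, 9, 10, 11, 6]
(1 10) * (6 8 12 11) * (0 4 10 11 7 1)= (0 4 10)(1 11 6 8 12 7)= [4, 11, 2, 3, 10, 5, 8, 1, 12, 9, 0, 6, 7]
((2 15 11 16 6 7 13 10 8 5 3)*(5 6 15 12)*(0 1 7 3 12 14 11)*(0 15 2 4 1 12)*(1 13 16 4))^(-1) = (0 5 12)(1 3 6 8 10 13 4 11 14 2 16 7)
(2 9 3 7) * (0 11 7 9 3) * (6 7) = (0 11 6 7 2 3 9) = [11, 1, 3, 9, 4, 5, 7, 2, 8, 0, 10, 6]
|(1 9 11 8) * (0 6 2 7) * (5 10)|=4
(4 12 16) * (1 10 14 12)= (1 10 14 12 16 4)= [0, 10, 2, 3, 1, 5, 6, 7, 8, 9, 14, 11, 16, 13, 12, 15, 4]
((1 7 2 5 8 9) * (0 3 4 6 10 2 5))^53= (0 2 10 6 4 3)(1 8 7 9 5)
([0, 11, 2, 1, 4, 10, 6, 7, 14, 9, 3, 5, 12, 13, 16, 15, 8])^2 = [0, 5, 2, 11, 4, 3, 6, 7, 16, 9, 1, 10, 12, 13, 8, 15, 14]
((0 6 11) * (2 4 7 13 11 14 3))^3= ((0 6 14 3 2 4 7 13 11))^3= (0 3 7)(2 13 6)(4 11 14)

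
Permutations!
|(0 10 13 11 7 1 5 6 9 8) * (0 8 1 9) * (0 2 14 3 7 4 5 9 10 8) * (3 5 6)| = 10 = |(0 8)(1 9)(2 14 5 3 7 10 13 11 4 6)|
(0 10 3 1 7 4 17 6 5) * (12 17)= (0 10 3 1 7 4 12 17 6 5)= [10, 7, 2, 1, 12, 0, 5, 4, 8, 9, 3, 11, 17, 13, 14, 15, 16, 6]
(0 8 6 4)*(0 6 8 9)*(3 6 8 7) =(0 9)(3 6 4 8 7) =[9, 1, 2, 6, 8, 5, 4, 3, 7, 0]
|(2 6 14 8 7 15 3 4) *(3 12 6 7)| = 9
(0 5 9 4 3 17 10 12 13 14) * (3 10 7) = (0 5 9 4 10 12 13 14)(3 17 7) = [5, 1, 2, 17, 10, 9, 6, 3, 8, 4, 12, 11, 13, 14, 0, 15, 16, 7]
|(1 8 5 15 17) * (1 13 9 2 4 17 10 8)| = 20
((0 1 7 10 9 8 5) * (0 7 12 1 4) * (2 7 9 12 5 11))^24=(1 7 8)(2 9 12)(5 10 11)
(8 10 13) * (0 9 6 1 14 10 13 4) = (0 9 6 1 14 10 4)(8 13) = [9, 14, 2, 3, 0, 5, 1, 7, 13, 6, 4, 11, 12, 8, 10]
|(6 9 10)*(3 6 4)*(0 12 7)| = 15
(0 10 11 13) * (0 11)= (0 10)(11 13)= [10, 1, 2, 3, 4, 5, 6, 7, 8, 9, 0, 13, 12, 11]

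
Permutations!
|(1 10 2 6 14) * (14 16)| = |(1 10 2 6 16 14)| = 6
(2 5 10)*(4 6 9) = (2 5 10)(4 6 9) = [0, 1, 5, 3, 6, 10, 9, 7, 8, 4, 2]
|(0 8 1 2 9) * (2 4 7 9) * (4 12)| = |(0 8 1 12 4 7 9)| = 7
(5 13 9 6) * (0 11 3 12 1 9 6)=[11, 9, 2, 12, 4, 13, 5, 7, 8, 0, 10, 3, 1, 6]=(0 11 3 12 1 9)(5 13 6)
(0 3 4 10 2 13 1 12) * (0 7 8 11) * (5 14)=(0 3 4 10 2 13 1 12 7 8 11)(5 14)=[3, 12, 13, 4, 10, 14, 6, 8, 11, 9, 2, 0, 7, 1, 5]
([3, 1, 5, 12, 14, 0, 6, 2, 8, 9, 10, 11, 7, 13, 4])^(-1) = (0 5 2 7 12 3)(4 14)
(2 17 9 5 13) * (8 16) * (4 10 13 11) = (2 17 9 5 11 4 10 13)(8 16) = [0, 1, 17, 3, 10, 11, 6, 7, 16, 5, 13, 4, 12, 2, 14, 15, 8, 9]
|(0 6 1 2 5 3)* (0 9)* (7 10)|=14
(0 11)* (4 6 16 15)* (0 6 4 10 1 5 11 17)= (0 17)(1 5 11 6 16 15 10)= [17, 5, 2, 3, 4, 11, 16, 7, 8, 9, 1, 6, 12, 13, 14, 10, 15, 0]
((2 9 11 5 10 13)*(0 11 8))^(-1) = (0 8 9 2 13 10 5 11)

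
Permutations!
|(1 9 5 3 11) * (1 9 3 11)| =|(1 3)(5 11 9)| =6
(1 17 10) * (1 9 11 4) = (1 17 10 9 11 4) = [0, 17, 2, 3, 1, 5, 6, 7, 8, 11, 9, 4, 12, 13, 14, 15, 16, 10]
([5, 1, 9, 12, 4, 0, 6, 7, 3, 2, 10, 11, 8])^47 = [5, 1, 9, 8, 4, 0, 6, 7, 12, 2, 10, 11, 3]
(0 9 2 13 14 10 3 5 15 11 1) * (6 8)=(0 9 2 13 14 10 3 5 15 11 1)(6 8)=[9, 0, 13, 5, 4, 15, 8, 7, 6, 2, 3, 1, 12, 14, 10, 11]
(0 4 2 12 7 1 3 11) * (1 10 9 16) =(0 4 2 12 7 10 9 16 1 3 11) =[4, 3, 12, 11, 2, 5, 6, 10, 8, 16, 9, 0, 7, 13, 14, 15, 1]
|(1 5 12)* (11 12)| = |(1 5 11 12)| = 4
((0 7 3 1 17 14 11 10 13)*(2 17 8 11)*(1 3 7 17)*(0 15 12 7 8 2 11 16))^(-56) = ((0 17 14 11 10 13 15 12 7 8 16)(1 2))^(-56) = (0 16 8 7 12 15 13 10 11 14 17)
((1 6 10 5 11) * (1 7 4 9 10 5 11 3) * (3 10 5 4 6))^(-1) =((1 3)(4 9 5 10 11 7 6))^(-1) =(1 3)(4 6 7 11 10 5 9)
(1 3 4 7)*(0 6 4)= (0 6 4 7 1 3)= [6, 3, 2, 0, 7, 5, 4, 1]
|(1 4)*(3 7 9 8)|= 4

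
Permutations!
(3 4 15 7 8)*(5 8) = (3 4 15 7 5 8) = [0, 1, 2, 4, 15, 8, 6, 5, 3, 9, 10, 11, 12, 13, 14, 7]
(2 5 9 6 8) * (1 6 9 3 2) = (9)(1 6 8)(2 5 3) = [0, 6, 5, 2, 4, 3, 8, 7, 1, 9]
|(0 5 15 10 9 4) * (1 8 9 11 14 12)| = 11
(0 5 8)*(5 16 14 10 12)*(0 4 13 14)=(0 16)(4 13 14 10 12 5 8)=[16, 1, 2, 3, 13, 8, 6, 7, 4, 9, 12, 11, 5, 14, 10, 15, 0]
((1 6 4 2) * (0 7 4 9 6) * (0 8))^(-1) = ((0 7 4 2 1 8)(6 9))^(-1) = (0 8 1 2 4 7)(6 9)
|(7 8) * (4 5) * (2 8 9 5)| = |(2 8 7 9 5 4)| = 6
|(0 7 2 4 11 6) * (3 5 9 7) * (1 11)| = |(0 3 5 9 7 2 4 1 11 6)| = 10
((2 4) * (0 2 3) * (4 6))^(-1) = ((0 2 6 4 3))^(-1) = (0 3 4 6 2)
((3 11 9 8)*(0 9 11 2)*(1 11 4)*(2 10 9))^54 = (11)(3 9)(8 10)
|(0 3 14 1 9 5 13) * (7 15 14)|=|(0 3 7 15 14 1 9 5 13)|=9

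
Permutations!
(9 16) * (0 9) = (0 9 16) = [9, 1, 2, 3, 4, 5, 6, 7, 8, 16, 10, 11, 12, 13, 14, 15, 0]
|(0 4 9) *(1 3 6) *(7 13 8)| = |(0 4 9)(1 3 6)(7 13 8)| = 3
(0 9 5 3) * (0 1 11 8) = (0 9 5 3 1 11 8) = [9, 11, 2, 1, 4, 3, 6, 7, 0, 5, 10, 8]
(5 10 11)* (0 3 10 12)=(0 3 10 11 5 12)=[3, 1, 2, 10, 4, 12, 6, 7, 8, 9, 11, 5, 0]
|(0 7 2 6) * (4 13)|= |(0 7 2 6)(4 13)|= 4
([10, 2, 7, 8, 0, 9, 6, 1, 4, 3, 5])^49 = (10)(1 2 7)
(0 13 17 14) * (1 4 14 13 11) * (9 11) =(0 9 11 1 4 14)(13 17) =[9, 4, 2, 3, 14, 5, 6, 7, 8, 11, 10, 1, 12, 17, 0, 15, 16, 13]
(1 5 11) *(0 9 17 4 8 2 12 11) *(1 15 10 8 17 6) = (0 9 6 1 5)(2 12 11 15 10 8)(4 17) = [9, 5, 12, 3, 17, 0, 1, 7, 2, 6, 8, 15, 11, 13, 14, 10, 16, 4]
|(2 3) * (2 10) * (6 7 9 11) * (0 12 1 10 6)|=|(0 12 1 10 2 3 6 7 9 11)|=10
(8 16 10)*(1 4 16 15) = (1 4 16 10 8 15) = [0, 4, 2, 3, 16, 5, 6, 7, 15, 9, 8, 11, 12, 13, 14, 1, 10]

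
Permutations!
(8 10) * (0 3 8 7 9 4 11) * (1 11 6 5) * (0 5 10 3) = (1 11 5)(3 8)(4 6 10 7 9) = [0, 11, 2, 8, 6, 1, 10, 9, 3, 4, 7, 5]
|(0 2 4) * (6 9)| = |(0 2 4)(6 9)| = 6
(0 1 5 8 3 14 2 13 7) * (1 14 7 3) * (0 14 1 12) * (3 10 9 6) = (0 1 5 8 12)(2 13 10 9 6 3 7 14) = [1, 5, 13, 7, 4, 8, 3, 14, 12, 6, 9, 11, 0, 10, 2]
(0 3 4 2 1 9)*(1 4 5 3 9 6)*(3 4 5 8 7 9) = (0 3 8 7 9)(1 6)(2 5 4) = [3, 6, 5, 8, 2, 4, 1, 9, 7, 0]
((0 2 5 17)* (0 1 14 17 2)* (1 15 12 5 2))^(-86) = (1 12 17)(5 15 14)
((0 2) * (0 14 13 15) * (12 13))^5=(0 15 13 12 14 2)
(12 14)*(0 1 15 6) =(0 1 15 6)(12 14) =[1, 15, 2, 3, 4, 5, 0, 7, 8, 9, 10, 11, 14, 13, 12, 6]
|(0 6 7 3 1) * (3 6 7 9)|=|(0 7 6 9 3 1)|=6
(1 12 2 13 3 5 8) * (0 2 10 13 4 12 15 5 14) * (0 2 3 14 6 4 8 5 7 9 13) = (0 3 6 4 12 10)(1 15 7 9 13 14 2 8) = [3, 15, 8, 6, 12, 5, 4, 9, 1, 13, 0, 11, 10, 14, 2, 7]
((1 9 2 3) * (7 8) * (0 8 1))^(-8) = ((0 8 7 1 9 2 3))^(-8) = (0 3 2 9 1 7 8)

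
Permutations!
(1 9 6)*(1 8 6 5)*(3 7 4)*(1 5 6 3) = (1 9 6 8 3 7 4) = [0, 9, 2, 7, 1, 5, 8, 4, 3, 6]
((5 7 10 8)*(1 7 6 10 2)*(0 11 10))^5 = (0 6 5 8 10 11)(1 2 7)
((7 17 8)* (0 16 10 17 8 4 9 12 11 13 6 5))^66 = ((0 16 10 17 4 9 12 11 13 6 5)(7 8))^66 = (17)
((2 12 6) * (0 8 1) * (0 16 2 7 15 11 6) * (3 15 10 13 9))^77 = (0 12 2 16 1 8)(3 10 11 9 7 15 13 6)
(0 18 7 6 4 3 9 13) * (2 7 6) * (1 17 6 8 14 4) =(0 18 8 14 4 3 9 13)(1 17 6)(2 7) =[18, 17, 7, 9, 3, 5, 1, 2, 14, 13, 10, 11, 12, 0, 4, 15, 16, 6, 8]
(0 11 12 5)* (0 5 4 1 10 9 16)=(0 11 12 4 1 10 9 16)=[11, 10, 2, 3, 1, 5, 6, 7, 8, 16, 9, 12, 4, 13, 14, 15, 0]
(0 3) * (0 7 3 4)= (0 4)(3 7)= [4, 1, 2, 7, 0, 5, 6, 3]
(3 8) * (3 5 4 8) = [0, 1, 2, 3, 8, 4, 6, 7, 5] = (4 8 5)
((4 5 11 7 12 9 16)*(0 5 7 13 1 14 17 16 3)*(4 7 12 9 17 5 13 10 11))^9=(0 7 12 14)(1 3 16 4)(5 13 9 17)(10 11)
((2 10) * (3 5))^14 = (10)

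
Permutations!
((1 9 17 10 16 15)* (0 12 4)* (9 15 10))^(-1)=((0 12 4)(1 15)(9 17)(10 16))^(-1)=(0 4 12)(1 15)(9 17)(10 16)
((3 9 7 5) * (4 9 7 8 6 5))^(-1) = ((3 7 4 9 8 6 5))^(-1) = (3 5 6 8 9 4 7)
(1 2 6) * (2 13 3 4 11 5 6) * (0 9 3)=(0 9 3 4 11 5 6 1 13)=[9, 13, 2, 4, 11, 6, 1, 7, 8, 3, 10, 5, 12, 0]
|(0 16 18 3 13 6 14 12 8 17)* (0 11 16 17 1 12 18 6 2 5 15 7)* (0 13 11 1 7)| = 30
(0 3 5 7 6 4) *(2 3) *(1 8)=(0 2 3 5 7 6 4)(1 8)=[2, 8, 3, 5, 0, 7, 4, 6, 1]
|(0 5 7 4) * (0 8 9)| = |(0 5 7 4 8 9)| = 6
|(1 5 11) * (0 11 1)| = 2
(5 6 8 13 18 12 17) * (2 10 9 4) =(2 10 9 4)(5 6 8 13 18 12 17) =[0, 1, 10, 3, 2, 6, 8, 7, 13, 4, 9, 11, 17, 18, 14, 15, 16, 5, 12]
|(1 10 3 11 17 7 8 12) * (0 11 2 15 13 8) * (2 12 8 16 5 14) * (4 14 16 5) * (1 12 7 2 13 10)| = 40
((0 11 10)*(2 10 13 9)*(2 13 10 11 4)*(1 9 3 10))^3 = (0 11 13)(1 3 4)(2 9 10)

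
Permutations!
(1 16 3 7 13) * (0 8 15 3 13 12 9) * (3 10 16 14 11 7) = (0 8 15 10 16 13 1 14 11 7 12 9) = [8, 14, 2, 3, 4, 5, 6, 12, 15, 0, 16, 7, 9, 1, 11, 10, 13]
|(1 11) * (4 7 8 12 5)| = 10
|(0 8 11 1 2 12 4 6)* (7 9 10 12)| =|(0 8 11 1 2 7 9 10 12 4 6)| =11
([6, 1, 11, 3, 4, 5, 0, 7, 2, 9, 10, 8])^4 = (2 11 8)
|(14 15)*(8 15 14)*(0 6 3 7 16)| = 10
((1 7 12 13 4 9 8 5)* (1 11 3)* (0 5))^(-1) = (0 8 9 4 13 12 7 1 3 11 5)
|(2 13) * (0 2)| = |(0 2 13)| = 3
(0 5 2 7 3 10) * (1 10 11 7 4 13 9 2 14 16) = [5, 10, 4, 11, 13, 14, 6, 3, 8, 2, 0, 7, 12, 9, 16, 15, 1] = (0 5 14 16 1 10)(2 4 13 9)(3 11 7)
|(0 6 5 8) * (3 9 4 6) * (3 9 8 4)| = 12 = |(0 9 3 8)(4 6 5)|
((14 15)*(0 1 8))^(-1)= (0 8 1)(14 15)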